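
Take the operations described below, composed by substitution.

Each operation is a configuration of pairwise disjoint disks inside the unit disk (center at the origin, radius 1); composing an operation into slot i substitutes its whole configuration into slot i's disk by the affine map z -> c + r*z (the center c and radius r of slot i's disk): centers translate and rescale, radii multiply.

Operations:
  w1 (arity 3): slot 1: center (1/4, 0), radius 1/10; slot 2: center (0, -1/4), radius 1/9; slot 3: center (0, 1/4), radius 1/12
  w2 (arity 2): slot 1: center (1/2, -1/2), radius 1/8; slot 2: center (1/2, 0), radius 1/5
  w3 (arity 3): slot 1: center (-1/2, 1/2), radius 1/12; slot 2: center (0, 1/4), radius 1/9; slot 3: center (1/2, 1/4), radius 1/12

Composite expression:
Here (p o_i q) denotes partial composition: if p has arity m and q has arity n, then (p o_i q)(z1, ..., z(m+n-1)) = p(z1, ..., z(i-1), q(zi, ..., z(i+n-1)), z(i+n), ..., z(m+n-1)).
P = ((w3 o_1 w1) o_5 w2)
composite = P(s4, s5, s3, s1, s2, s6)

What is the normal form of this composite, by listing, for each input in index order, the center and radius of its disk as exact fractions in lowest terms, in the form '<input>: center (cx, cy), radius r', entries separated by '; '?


s1: center (0, 1/4), radius 1/9; s2: center (13/24, 5/24), radius 1/96; s3: center (-1/2, 25/48), radius 1/144; s4: center (-23/48, 1/2), radius 1/120; s5: center (-1/2, 23/48), radius 1/108; s6: center (13/24, 1/4), radius 1/60

Below w3, radii multiply path by path; the s-disk centers shift.
tracing s4 down its 2-map path: center (-23/48, 1/2), radius 1/120
tracing s5 down its 2-map path: center (-1/2, 23/48), radius 1/108
tracing s3 down its 2-map path: center (-1/2, 25/48), radius 1/144
tracing s1 down its 1-map path: center (0, 1/4), radius 1/9
tracing s2 down its 2-map path: center (13/24, 5/24), radius 1/96
tracing s6 down its 2-map path: center (13/24, 1/4), radius 1/60


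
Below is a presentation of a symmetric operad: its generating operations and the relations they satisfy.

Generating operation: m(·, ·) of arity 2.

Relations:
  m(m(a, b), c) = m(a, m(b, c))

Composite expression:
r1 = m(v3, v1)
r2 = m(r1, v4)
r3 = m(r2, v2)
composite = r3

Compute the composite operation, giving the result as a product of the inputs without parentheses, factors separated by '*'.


v3 * v1 * v4 * v2

The m-tree's shape is irrelevant; the v-reading-order decides.
m(v3, v1) reduces to v3 * v1
m(m(v3, v1), v4) reduces to v3 * v1 * v4
m(m(m(v3, v1), v4), v2) reduces to v3 * v1 * v4 * v2


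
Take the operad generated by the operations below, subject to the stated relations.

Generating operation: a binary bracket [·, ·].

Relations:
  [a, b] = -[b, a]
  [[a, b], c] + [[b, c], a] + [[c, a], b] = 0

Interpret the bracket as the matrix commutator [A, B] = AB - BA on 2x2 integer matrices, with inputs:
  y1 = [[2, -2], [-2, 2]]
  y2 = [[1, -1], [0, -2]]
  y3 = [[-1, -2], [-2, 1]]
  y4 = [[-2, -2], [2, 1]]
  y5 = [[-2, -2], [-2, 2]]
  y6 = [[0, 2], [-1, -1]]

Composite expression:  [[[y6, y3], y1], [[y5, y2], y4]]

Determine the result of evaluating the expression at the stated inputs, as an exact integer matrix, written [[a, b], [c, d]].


[[1536, -80], [-592, -1536]]

[y6, y3] = [[-6, 2], [4, 6]]
[[y6, y3], y1] = [[4, 24], [-24, -4]]
[y5, y2] = [[-2, 10], [-6, 2]]
[[y5, y2], y4] = [[8, 38], [26, -8]]
[[[y6, y3], y1], [[y5, y2], y4]] = [[1536, -80], [-592, -1536]]


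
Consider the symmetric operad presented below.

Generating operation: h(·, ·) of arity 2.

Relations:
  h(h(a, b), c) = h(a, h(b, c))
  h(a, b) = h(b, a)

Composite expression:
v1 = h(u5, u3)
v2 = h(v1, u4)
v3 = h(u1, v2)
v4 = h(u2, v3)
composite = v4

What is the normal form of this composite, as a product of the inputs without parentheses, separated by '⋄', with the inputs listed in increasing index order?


Reordering under h is free, so list the u-inputs canonically.
h(u5, u3) unparenthesizes to u5 ⋄ u3
h(h(u5, u3), u4) unparenthesizes to u5 ⋄ u3 ⋄ u4
h(u1, h(h(u5, u3), u4)) unparenthesizes to u1 ⋄ u5 ⋄ u3 ⋄ u4
h(u2, h(u1, h(h(u5, u3), u4))) unparenthesizes to u2 ⋄ u1 ⋄ u5 ⋄ u3 ⋄ u4
sorting the factors by input index: u1 ⋄ u2 ⋄ u3 ⋄ u4 ⋄ u5

u1 ⋄ u2 ⋄ u3 ⋄ u4 ⋄ u5


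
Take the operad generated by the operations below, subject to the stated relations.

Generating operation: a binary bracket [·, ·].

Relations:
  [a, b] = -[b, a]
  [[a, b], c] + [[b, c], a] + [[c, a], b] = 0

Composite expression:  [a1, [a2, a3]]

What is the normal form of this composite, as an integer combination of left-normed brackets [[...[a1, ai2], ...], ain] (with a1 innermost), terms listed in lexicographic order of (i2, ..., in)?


[[a1, a2], a3] - [[a1, a3], a2]

Skip Jacobi rewriting: expand, keep a1-initial words, read off terms.
Composite bracket: [a1, [a2, a3]]
Applying ab - ba throughout gives 4 signed words (2^2 = 4).
Collect the words opening with a1:
  a1a2a3 (sign +1) contributes +[[a1, a2], a3]
  a1a3a2 (sign -1) contributes -[[a1, a3], a2]


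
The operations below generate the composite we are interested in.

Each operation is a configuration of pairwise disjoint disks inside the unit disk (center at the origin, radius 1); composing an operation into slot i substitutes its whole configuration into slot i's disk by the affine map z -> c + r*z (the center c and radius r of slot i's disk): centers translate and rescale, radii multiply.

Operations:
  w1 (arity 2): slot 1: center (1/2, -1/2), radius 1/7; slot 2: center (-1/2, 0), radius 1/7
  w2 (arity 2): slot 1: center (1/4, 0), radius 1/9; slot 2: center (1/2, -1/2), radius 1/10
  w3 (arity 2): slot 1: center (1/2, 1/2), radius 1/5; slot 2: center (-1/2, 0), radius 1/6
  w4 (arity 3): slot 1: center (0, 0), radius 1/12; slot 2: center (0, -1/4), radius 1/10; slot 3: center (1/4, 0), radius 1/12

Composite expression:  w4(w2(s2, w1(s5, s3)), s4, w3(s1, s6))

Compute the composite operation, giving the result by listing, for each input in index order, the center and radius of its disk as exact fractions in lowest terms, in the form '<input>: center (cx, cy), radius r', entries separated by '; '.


s1: center (7/24, 1/24), radius 1/60; s2: center (1/48, 0), radius 1/108; s3: center (3/80, -1/24), radius 1/840; s4: center (0, -1/4), radius 1/10; s5: center (11/240, -11/240), radius 1/840; s6: center (5/24, 0), radius 1/72

Each s-disk chains the slot maps above it in w4; radii multiply.
tracing s2 down its 2-map path: center (1/48, 0), radius 1/108
tracing s5 down its 3-map path: center (11/240, -11/240), radius 1/840
tracing s3 down its 3-map path: center (3/80, -1/24), radius 1/840
tracing s4 down its 1-map path: center (0, -1/4), radius 1/10
tracing s1 down its 2-map path: center (7/24, 1/24), radius 1/60
tracing s6 down its 2-map path: center (5/24, 0), radius 1/72


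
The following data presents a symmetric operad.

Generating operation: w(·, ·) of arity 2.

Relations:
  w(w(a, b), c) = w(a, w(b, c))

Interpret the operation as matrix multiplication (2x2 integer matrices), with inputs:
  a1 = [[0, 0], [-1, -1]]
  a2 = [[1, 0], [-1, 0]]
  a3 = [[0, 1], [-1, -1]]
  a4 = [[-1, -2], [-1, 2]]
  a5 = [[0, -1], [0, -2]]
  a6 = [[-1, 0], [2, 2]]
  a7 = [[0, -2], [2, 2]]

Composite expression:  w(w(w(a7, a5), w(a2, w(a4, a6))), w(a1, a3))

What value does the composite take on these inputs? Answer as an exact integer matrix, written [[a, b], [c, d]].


w(a7, a5) = [[0, 4], [0, -6]]
w(a4, a6) = [[-3, -4], [5, 4]]
w(a2, w(a4, a6)) = [[-3, -4], [3, 4]]
w(w(a7, a5), w(a2, w(a4, a6))) = [[12, 16], [-18, -24]]
w(a1, a3) = [[0, 0], [1, 0]]
w(w(w(a7, a5), w(a2, w(a4, a6))), w(a1, a3)) = [[16, 0], [-24, 0]]

[[16, 0], [-24, 0]]


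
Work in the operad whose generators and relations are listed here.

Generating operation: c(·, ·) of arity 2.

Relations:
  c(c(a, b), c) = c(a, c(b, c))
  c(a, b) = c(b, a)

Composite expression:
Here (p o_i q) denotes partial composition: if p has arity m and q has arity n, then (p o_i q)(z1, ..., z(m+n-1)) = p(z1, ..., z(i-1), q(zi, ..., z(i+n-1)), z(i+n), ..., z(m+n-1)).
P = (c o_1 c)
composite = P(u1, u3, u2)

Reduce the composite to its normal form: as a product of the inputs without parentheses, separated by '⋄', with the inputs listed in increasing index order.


Any arrangement under c is one operation, so sort the u-inputs.
c(u1, u3) unparenthesizes to u1 ⋄ u3
c(c(u1, u3), u2) unparenthesizes to u1 ⋄ u3 ⋄ u2
reordering the factors by index: u1 ⋄ u2 ⋄ u3

u1 ⋄ u2 ⋄ u3


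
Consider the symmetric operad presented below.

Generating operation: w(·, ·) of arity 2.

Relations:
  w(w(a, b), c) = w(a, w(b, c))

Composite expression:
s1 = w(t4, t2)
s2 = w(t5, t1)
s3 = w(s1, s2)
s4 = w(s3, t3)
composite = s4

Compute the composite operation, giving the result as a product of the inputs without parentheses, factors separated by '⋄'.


t4 ⋄ t2 ⋄ t5 ⋄ t1 ⋄ t3

Associativity of w dissolves the nesting; only the t-input order survives.
w(t4, t2) flattens to t4 ⋄ t2
w(t5, t1) flattens to t5 ⋄ t1
w(w(t4, t2), w(t5, t1)) flattens to t4 ⋄ t2 ⋄ t5 ⋄ t1
w(w(w(t4, t2), w(t5, t1)), t3) flattens to t4 ⋄ t2 ⋄ t5 ⋄ t1 ⋄ t3


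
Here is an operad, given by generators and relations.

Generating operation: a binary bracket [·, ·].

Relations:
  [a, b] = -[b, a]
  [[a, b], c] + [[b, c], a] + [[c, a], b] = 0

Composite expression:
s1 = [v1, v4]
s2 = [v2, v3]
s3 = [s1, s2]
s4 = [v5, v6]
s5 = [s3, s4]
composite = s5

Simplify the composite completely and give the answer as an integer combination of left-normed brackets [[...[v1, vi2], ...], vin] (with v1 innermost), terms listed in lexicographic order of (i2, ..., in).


In the tensor algebra, words opening v1 carry the v1-anchored form.
Composite bracket: [[[v1, v4], [v2, v3]], [v5, v6]]
Full expansion: 32 signed words from ab - ba (2^5 = 32).
The v1-initial words carry the normal form:
  v1v4v2v3v5v6 (sign +1) contributes +[[[[[v1, v4], v2], v3], v5], v6]
  v1v4v2v3v6v5 (sign -1) contributes -[[[[[v1, v4], v2], v3], v6], v5]
  v1v4v3v2v5v6 (sign -1) contributes -[[[[[v1, v4], v3], v2], v5], v6]
  v1v4v3v2v6v5 (sign +1) contributes +[[[[[v1, v4], v3], v2], v6], v5]

[[[[[v1, v4], v2], v3], v5], v6] - [[[[[v1, v4], v2], v3], v6], v5] - [[[[[v1, v4], v3], v2], v5], v6] + [[[[[v1, v4], v3], v2], v6], v5]


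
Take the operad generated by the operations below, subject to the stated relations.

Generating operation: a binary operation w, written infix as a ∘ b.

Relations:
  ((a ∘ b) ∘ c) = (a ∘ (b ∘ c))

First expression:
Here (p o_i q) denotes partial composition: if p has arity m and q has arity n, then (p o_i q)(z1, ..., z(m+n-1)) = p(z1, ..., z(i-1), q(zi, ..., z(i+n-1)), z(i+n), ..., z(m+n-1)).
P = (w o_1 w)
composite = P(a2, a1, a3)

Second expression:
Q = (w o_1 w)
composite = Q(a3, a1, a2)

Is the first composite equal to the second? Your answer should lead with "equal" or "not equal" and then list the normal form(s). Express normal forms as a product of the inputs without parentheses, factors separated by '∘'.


In normal form, the first expression is a2 ∘ a1 ∘ a3
In normal form, the second expression is a3 ∘ a1 ∘ a2
The normal forms differ: not equal.

not equal: they reduce to a2 ∘ a1 ∘ a3 and a3 ∘ a1 ∘ a2


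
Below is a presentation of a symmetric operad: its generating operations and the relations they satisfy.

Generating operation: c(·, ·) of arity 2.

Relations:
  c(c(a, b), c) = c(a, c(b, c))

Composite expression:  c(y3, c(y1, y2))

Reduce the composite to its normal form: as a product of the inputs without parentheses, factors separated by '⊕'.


y3 ⊕ y1 ⊕ y2

Associativity of c dissolves the nesting; only the y-input order survives.
c(y1, y2) linearizes to y1 ⊕ y2
c(y3, c(y1, y2)) linearizes to y3 ⊕ y1 ⊕ y2


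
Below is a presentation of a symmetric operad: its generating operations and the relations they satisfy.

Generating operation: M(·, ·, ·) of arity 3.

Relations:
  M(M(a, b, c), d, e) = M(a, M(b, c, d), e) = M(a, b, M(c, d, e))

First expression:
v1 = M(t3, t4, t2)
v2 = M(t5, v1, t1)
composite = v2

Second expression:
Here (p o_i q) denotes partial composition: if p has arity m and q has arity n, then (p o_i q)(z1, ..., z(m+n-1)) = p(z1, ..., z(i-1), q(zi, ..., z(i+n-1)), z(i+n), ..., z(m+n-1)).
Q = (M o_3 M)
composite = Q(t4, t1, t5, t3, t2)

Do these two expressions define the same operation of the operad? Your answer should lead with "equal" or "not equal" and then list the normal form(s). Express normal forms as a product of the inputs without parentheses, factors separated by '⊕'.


The first composite normalizes to t5 ⊕ t3 ⊕ t4 ⊕ t2 ⊕ t1
The second composite normalizes to t4 ⊕ t1 ⊕ t5 ⊕ t3 ⊕ t2
No match — not equal.

not equal; first: t5 ⊕ t3 ⊕ t4 ⊕ t2 ⊕ t1; second: t4 ⊕ t1 ⊕ t5 ⊕ t3 ⊕ t2


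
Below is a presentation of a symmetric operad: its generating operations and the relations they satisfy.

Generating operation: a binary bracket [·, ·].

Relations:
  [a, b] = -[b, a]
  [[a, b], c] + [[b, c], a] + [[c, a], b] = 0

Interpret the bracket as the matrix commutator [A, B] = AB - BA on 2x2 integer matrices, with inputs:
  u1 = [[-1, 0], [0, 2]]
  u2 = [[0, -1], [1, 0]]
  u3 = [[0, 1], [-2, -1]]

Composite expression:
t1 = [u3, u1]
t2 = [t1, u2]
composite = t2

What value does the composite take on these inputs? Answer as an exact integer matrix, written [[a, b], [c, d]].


[[9, 0], [0, -9]]

[u3, u1] = [[0, 3], [6, 0]]
[[u3, u1], u2] = [[9, 0], [0, -9]]


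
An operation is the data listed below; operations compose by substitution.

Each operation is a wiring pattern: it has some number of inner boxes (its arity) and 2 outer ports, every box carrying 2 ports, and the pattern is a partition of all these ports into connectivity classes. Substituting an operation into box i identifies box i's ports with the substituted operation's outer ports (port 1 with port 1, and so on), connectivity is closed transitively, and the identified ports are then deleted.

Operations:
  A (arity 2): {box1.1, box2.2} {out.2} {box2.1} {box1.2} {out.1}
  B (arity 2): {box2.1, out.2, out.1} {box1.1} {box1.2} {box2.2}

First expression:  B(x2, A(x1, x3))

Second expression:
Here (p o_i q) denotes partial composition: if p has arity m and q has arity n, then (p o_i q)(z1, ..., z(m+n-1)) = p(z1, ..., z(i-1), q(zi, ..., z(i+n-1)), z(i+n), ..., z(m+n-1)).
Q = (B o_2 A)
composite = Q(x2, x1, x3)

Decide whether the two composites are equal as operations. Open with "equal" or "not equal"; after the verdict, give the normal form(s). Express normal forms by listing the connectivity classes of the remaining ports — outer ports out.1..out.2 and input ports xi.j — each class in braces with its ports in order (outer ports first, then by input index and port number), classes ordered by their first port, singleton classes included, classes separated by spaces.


equal — both sides give {out.1, out.2} {x1.1, x3.2} {x1.2} {x2.1} {x2.2} {x3.1}

The first expression reduces to {out.1, out.2} {x1.1, x3.2} {x1.2} {x2.1} {x2.2} {x3.1}
The second expression reduces to {out.1, out.2} {x1.1, x3.2} {x1.2} {x2.1} {x2.2} {x3.1}
Same normal form: equal.


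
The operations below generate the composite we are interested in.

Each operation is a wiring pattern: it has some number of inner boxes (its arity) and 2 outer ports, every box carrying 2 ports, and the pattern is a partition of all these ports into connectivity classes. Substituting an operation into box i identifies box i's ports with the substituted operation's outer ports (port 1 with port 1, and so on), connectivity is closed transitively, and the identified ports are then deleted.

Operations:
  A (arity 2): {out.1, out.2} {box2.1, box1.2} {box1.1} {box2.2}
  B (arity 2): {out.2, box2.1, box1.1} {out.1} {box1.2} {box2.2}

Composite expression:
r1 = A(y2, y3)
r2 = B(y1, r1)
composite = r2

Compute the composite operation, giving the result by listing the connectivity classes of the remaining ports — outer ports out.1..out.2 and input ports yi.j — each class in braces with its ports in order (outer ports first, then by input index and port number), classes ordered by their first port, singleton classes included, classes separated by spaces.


{out.1} {out.2, y1.1} {y1.2} {y2.1} {y2.2, y3.1} {y3.2}

Substituting into B glues patterns; closure does the rest.
the subtree at A composes to {out.1, out.2} {y2.1} {y2.2, y3.1} {y3.2} on (y2, y3); out.j = own outer ports
the subtree at B composes to {out.1} {out.2, y1.1} {y1.2} {y2.1} {y2.2, y3.1} {y3.2} on (y1, y2, y3); out.j = own outer ports


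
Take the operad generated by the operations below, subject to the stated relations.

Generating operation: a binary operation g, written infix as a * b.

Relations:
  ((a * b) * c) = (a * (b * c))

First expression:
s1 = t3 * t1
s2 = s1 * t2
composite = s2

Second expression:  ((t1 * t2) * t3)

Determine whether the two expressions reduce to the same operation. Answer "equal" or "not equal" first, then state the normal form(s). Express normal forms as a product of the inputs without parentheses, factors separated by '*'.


not equal; the first gives t3 * t1 * t2 and the second t1 * t2 * t3


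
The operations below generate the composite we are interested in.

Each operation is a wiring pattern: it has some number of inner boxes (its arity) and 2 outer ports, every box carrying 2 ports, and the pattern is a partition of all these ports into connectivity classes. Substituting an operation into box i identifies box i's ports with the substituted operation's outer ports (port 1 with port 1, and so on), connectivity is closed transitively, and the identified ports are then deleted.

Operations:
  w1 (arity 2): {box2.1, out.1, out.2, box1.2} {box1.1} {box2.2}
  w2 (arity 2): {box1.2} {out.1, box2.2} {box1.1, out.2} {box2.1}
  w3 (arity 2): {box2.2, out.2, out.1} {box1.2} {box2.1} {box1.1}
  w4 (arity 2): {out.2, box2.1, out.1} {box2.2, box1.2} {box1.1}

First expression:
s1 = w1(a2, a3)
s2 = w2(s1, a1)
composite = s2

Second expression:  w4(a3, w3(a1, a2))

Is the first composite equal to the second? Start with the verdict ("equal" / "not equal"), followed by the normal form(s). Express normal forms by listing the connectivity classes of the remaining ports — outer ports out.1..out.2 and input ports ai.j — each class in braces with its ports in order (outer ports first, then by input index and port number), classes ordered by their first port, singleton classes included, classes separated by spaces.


not equal; the first gives {out.1, a1.2} {out.2, a2.2, a3.1} {a1.1} {a2.1} {a3.2} and the second {out.1, out.2, a2.2, a3.2} {a1.1} {a1.2} {a2.1} {a3.1}

The first composite normalizes to {out.1, a1.2} {out.2, a2.2, a3.1} {a1.1} {a2.1} {a3.2}
The second composite normalizes to {out.1, out.2, a2.2, a3.2} {a1.1} {a1.2} {a2.1} {a3.1}
The normal forms differ: not equal.


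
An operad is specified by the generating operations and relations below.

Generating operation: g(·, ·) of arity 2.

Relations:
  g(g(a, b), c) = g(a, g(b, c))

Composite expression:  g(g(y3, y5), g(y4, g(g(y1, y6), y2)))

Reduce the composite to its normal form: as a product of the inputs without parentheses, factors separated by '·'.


y3 · y5 · y4 · y1 · y6 · y2

All parenthesizations of g agree; list the y-inputs left to right.
g(y3, y5) linearizes to y3 · y5
g(y1, y6) linearizes to y1 · y6
g(g(y1, y6), y2) linearizes to y1 · y6 · y2
g(y4, g(g(y1, y6), y2)) linearizes to y4 · y1 · y6 · y2
g(g(y3, y5), g(y4, g(g(y1, y6), y2))) linearizes to y3 · y5 · y4 · y1 · y6 · y2


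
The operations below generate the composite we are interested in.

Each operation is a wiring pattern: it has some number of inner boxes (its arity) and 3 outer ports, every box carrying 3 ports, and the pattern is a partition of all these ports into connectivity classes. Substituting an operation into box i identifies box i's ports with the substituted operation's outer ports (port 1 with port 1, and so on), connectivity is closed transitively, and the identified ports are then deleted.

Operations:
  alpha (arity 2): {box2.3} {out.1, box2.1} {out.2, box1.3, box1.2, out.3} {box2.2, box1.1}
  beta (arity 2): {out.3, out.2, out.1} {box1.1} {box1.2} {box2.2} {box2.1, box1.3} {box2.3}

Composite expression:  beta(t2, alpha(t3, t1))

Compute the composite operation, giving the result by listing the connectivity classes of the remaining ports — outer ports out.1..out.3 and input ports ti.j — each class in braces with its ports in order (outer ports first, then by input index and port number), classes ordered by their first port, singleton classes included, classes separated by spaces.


{out.1, out.2, out.3} {t1.1, t2.3} {t1.2, t3.1} {t1.3} {t2.1} {t2.2} {t3.2, t3.3}

Connectivity passes through glued beta-boundaries; trace each wire chain.
composing alpha on (t3, t1), with out.j its own outer ports: {out.1, t1.1} {out.2, out.3, t3.2, t3.3} {t1.2, t3.1} {t1.3}
composing beta on (t2, t3, t1), with out.j its own outer ports: {out.1, out.2, out.3} {t1.1, t2.3} {t1.2, t3.1} {t1.3} {t2.1} {t2.2} {t3.2, t3.3}


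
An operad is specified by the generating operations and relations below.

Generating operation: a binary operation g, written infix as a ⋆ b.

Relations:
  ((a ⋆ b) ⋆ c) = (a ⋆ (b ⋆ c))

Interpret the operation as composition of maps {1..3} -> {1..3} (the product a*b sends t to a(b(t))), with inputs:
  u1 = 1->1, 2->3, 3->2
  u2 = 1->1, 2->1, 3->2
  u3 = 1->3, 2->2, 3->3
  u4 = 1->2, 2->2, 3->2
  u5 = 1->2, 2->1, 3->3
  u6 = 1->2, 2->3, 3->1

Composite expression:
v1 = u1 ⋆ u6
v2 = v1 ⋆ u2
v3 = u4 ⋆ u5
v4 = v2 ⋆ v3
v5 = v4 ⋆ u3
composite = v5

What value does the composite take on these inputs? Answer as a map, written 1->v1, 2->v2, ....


1->3, 2->3, 3->3

(u1 ⋆ u6) = 1->3, 2->2, 3->1
((u1 ⋆ u6) ⋆ u2) = 1->3, 2->3, 3->2
(u4 ⋆ u5) = 1->2, 2->2, 3->2
(((u1 ⋆ u6) ⋆ u2) ⋆ (u4 ⋆ u5)) = 1->3, 2->3, 3->3
((((u1 ⋆ u6) ⋆ u2) ⋆ (u4 ⋆ u5)) ⋆ u3) = 1->3, 2->3, 3->3


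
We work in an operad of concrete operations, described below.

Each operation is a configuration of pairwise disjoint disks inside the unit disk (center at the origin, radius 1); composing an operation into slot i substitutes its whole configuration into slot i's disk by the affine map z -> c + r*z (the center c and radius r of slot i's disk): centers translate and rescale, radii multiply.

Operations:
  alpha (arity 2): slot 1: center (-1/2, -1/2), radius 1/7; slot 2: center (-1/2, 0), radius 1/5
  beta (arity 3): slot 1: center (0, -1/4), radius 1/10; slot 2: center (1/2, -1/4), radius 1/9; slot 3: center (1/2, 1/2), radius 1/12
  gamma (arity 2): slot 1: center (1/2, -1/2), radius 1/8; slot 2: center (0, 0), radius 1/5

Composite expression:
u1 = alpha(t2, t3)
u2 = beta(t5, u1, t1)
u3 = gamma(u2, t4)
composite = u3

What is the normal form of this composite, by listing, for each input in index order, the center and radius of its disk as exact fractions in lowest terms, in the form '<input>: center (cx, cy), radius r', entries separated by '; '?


t1: center (9/16, -7/16), radius 1/96; t2: center (5/9, -155/288), radius 1/504; t3: center (5/9, -17/32), radius 1/360; t4: center (0, 0), radius 1/5; t5: center (1/2, -17/32), radius 1/80

Below gamma, radii multiply path by path; the t-disk centers shift.
t5: after 2 affine steps, its disk has center (1/2, -17/32), radius 1/80
t2: after 3 affine steps, its disk has center (5/9, -155/288), radius 1/504
t3: after 3 affine steps, its disk has center (5/9, -17/32), radius 1/360
t1: after 2 affine steps, its disk has center (9/16, -7/16), radius 1/96
t4: after 1 affine step, its disk has center (0, 0), radius 1/5


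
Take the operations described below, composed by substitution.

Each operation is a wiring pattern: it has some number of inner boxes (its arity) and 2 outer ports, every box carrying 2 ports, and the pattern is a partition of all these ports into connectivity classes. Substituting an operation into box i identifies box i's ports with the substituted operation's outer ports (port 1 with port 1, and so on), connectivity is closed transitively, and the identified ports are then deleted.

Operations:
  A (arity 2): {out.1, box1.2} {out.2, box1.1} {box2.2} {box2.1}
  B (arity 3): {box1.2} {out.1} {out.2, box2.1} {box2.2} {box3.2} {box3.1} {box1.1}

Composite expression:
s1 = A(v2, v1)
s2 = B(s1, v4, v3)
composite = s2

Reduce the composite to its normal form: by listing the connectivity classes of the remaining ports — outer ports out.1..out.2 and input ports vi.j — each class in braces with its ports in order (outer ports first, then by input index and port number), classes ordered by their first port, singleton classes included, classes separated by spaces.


{out.1} {out.2, v4.1} {v1.1} {v1.2} {v2.1} {v2.2} {v3.1} {v3.2} {v4.2}

Two ports join when wires chain via B-identified ports.
composing A on (v2, v1), with out.j its own outer ports: {out.1, v2.2} {out.2, v2.1} {v1.1} {v1.2}
composing B on (v2, v1, v4, v3), with out.j its own outer ports: {out.1} {out.2, v4.1} {v1.1} {v1.2} {v2.1} {v2.2} {v3.1} {v3.2} {v4.2}


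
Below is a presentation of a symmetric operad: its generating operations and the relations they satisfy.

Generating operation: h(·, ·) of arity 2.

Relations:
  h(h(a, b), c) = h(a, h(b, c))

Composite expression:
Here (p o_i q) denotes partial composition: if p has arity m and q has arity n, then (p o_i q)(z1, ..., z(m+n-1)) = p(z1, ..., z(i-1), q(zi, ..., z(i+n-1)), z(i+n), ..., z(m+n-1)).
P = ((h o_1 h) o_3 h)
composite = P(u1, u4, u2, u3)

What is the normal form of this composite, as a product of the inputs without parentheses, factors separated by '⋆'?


The h-tree's shape is irrelevant; the u-reading-order decides.
h(u1, u4) flattens to u1 ⋆ u4
h(u2, u3) flattens to u2 ⋆ u3
h(h(u1, u4), h(u2, u3)) flattens to u1 ⋆ u4 ⋆ u2 ⋆ u3

u1 ⋆ u4 ⋆ u2 ⋆ u3


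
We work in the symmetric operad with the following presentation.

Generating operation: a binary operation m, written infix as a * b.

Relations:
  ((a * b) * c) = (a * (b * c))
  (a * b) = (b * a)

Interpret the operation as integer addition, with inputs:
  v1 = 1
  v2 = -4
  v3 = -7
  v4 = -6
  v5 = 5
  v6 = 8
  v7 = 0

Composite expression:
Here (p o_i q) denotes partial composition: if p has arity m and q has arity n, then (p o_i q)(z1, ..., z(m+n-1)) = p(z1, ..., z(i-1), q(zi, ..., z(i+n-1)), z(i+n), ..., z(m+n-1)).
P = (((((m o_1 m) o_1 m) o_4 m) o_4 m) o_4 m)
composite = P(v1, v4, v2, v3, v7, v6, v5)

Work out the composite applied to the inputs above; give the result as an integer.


-3

(v1 * v4) = -5
((v1 * v4) * v2) = -9
(v3 * v7) = -7
((v3 * v7) * v6) = 1
(((v3 * v7) * v6) * v5) = 6
(((v1 * v4) * v2) * (((v3 * v7) * v6) * v5)) = -3


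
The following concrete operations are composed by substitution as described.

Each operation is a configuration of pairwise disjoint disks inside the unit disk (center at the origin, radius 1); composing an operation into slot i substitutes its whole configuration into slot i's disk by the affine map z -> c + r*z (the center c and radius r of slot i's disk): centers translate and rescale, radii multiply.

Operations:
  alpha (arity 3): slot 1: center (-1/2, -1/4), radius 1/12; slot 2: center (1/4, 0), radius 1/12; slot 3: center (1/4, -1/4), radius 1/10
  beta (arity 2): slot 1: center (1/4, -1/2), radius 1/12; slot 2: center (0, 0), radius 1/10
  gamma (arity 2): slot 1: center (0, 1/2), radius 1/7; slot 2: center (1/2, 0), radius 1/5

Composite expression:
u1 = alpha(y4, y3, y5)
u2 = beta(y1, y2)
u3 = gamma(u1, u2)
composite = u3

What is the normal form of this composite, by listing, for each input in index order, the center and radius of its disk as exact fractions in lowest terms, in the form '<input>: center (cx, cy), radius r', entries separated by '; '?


y1: center (11/20, -1/10), radius 1/60; y2: center (1/2, 0), radius 1/50; y3: center (1/28, 1/2), radius 1/84; y4: center (-1/14, 13/28), radius 1/84; y5: center (1/28, 13/28), radius 1/70

Follow each y-input down from gamma: c' goes to c + r*c', radius to r*r'.
y4 passes through 2 substitutions, ending at center (-1/14, 13/28), radius 1/84
y3 passes through 2 substitutions, ending at center (1/28, 1/2), radius 1/84
y5 passes through 2 substitutions, ending at center (1/28, 13/28), radius 1/70
y1 passes through 2 substitutions, ending at center (11/20, -1/10), radius 1/60
y2 passes through 2 substitutions, ending at center (1/2, 0), radius 1/50


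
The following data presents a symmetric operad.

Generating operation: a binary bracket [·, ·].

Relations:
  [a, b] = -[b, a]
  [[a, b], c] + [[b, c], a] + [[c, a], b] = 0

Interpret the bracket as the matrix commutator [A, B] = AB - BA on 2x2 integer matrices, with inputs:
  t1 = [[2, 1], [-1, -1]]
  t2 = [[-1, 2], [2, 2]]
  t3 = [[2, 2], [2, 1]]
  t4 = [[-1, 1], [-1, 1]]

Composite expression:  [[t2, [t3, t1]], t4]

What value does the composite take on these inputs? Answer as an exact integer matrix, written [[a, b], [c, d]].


[[-36, 110], [38, 36]]

[t3, t1] = [[-4, -5], [7, 4]]
[t2, [t3, t1]] = [[24, 31], [5, -24]]
[[t2, [t3, t1]], t4] = [[-36, 110], [38, 36]]


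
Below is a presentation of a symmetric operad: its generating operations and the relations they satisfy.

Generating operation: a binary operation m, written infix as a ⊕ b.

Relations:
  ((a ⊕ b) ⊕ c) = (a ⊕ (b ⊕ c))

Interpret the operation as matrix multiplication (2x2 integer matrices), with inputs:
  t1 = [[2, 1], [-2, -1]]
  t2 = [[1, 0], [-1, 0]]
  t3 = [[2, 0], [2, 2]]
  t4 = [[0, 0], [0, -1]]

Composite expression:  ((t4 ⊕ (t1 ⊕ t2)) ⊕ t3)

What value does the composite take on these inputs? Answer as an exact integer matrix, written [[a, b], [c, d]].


[[0, 0], [2, 0]]

(t1 ⊕ t2) = [[1, 0], [-1, 0]]
(t4 ⊕ (t1 ⊕ t2)) = [[0, 0], [1, 0]]
((t4 ⊕ (t1 ⊕ t2)) ⊕ t3) = [[0, 0], [2, 0]]


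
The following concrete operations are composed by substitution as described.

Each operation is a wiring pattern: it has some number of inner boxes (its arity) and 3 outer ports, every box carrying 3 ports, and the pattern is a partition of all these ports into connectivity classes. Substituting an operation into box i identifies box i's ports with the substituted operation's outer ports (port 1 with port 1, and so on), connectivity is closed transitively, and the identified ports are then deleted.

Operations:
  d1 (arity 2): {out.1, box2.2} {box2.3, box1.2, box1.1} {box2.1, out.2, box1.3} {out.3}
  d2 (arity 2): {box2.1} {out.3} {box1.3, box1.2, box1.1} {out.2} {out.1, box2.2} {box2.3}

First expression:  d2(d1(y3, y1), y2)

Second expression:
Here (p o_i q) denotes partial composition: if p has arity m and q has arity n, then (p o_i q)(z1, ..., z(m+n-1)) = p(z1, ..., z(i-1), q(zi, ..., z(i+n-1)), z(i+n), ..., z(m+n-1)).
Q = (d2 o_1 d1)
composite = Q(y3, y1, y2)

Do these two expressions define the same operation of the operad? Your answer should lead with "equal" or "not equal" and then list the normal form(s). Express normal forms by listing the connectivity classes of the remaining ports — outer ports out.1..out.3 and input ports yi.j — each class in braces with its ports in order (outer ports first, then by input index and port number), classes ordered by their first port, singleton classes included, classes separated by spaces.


equal; the common form is {out.1, y2.2} {out.2} {out.3} {y1.1, y1.2, y3.3} {y1.3, y3.1, y3.2} {y2.1} {y2.3}

The first expression, normalized: {out.1, y2.2} {out.2} {out.3} {y1.1, y1.2, y3.3} {y1.3, y3.1, y3.2} {y2.1} {y2.3}
The second expression, normalized: {out.1, y2.2} {out.2} {out.3} {y1.1, y1.2, y3.3} {y1.3, y3.1, y3.2} {y2.1} {y2.3}
Identical normal forms: equal.


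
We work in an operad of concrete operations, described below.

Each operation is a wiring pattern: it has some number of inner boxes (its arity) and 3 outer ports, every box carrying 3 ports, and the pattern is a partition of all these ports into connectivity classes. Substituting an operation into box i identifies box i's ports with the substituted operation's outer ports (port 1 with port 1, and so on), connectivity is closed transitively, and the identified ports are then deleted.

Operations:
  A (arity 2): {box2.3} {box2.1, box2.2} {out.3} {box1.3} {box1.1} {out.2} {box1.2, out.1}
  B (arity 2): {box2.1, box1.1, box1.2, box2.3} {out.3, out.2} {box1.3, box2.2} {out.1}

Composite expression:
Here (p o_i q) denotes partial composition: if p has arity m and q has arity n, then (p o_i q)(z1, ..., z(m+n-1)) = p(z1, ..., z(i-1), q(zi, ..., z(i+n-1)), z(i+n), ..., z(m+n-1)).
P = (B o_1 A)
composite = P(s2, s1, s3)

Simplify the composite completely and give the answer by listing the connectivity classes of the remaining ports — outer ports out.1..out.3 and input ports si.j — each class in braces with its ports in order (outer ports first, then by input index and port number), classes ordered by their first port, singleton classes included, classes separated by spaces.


{out.1} {out.2, out.3} {s1.1, s1.2} {s1.3} {s2.1} {s2.2, s3.1, s3.3} {s2.3} {s3.2}

Substituting into B glues patterns; closure does the rest.
the subtree at A composes to {out.1, s2.2} {out.2} {out.3} {s1.1, s1.2} {s1.3} {s2.1} {s2.3} on (s2, s1); out.j = own outer ports
the subtree at B composes to {out.1} {out.2, out.3} {s1.1, s1.2} {s1.3} {s2.1} {s2.2, s3.1, s3.3} {s2.3} {s3.2} on (s2, s1, s3); out.j = own outer ports


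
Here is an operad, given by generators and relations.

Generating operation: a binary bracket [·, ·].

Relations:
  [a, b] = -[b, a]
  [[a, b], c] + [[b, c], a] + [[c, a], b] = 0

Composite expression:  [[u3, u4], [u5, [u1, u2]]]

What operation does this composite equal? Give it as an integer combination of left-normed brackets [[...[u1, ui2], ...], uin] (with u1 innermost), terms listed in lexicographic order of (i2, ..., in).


[[[[u1, u2], u5], u3], u4] - [[[[u1, u2], u5], u4], u3]

A multilinear Lie element is pinned by u1-initial words (u1 innermost).
Composite bracket: [[u3, u4], [u5, [u1, u2]]]
Expanding via [a, b] = ab - ba: 16 signed words (2^4 = 16).
Coefficients come from the u1-initial words:
  word u1u2u5u3u4 has sign +1, contributing +[[[[u1, u2], u5], u3], u4]
  word u1u2u5u4u3 has sign -1, contributing -[[[[u1, u2], u5], u4], u3]


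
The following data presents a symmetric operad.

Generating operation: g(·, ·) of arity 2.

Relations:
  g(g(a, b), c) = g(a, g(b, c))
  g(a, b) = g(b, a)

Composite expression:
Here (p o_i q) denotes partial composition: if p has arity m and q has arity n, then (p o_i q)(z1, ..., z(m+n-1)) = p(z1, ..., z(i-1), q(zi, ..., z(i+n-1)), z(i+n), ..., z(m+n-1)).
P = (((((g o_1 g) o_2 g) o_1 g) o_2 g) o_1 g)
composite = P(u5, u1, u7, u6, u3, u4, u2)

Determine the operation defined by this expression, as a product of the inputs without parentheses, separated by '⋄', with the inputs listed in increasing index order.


u1 ⋄ u2 ⋄ u3 ⋄ u4 ⋄ u5 ⋄ u6 ⋄ u7

Reordering under g is free, so list the u-inputs canonically.
g(u5, u1) reduces to u5 ⋄ u1
g(u7, u6) reduces to u7 ⋄ u6
g(g(u5, u1), g(u7, u6)) reduces to u5 ⋄ u1 ⋄ u7 ⋄ u6
g(u3, u4) reduces to u3 ⋄ u4
g(g(g(u5, u1), g(u7, u6)), g(u3, u4)) reduces to u5 ⋄ u1 ⋄ u7 ⋄ u6 ⋄ u3 ⋄ u4
g(g(g(g(u5, u1), g(u7, u6)), g(u3, u4)), u2) reduces to u5 ⋄ u1 ⋄ u7 ⋄ u6 ⋄ u3 ⋄ u4 ⋄ u2
the factors in increasing index order: u1 ⋄ u2 ⋄ u3 ⋄ u4 ⋄ u5 ⋄ u6 ⋄ u7


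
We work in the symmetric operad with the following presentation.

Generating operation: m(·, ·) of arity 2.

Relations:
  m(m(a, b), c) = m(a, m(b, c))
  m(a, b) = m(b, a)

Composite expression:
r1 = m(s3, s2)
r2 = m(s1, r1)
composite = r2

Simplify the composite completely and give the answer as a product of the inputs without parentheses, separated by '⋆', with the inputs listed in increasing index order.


s1 ⋆ s2 ⋆ s3


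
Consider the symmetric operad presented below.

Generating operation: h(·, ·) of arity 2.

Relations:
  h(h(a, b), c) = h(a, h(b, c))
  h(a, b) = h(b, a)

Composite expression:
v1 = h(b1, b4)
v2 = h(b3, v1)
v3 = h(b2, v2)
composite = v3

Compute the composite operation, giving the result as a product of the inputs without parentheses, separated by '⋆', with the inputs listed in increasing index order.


b1 ⋆ b2 ⋆ b3 ⋆ b4


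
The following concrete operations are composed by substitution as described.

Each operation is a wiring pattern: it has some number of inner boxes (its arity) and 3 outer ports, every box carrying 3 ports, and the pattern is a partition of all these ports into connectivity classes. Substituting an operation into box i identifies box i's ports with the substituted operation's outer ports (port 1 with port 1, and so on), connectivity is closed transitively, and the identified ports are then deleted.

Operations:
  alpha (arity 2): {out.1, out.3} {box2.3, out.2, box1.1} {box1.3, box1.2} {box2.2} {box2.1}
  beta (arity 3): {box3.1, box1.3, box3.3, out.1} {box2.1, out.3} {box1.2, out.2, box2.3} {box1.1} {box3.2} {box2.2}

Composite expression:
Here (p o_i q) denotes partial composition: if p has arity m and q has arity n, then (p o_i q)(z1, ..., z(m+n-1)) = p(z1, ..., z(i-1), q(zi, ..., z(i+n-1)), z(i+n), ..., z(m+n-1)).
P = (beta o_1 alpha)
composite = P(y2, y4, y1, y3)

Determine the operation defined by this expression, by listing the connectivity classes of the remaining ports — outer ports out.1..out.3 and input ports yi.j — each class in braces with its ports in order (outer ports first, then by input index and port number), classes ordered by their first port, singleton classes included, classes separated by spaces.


{out.1, y3.1, y3.3} {out.2, y1.3, y2.1, y4.3} {out.3, y1.1} {y1.2} {y2.2, y2.3} {y3.2} {y4.1} {y4.2}

Reachability decides: close wires over beta-identified ports.
composing alpha on (y2, y4), with out.j its own outer ports: {out.1, out.3} {out.2, y2.1, y4.3} {y2.2, y2.3} {y4.1} {y4.2}
composing beta on (y2, y4, y1, y3), with out.j its own outer ports: {out.1, y3.1, y3.3} {out.2, y1.3, y2.1, y4.3} {out.3, y1.1} {y1.2} {y2.2, y2.3} {y3.2} {y4.1} {y4.2}


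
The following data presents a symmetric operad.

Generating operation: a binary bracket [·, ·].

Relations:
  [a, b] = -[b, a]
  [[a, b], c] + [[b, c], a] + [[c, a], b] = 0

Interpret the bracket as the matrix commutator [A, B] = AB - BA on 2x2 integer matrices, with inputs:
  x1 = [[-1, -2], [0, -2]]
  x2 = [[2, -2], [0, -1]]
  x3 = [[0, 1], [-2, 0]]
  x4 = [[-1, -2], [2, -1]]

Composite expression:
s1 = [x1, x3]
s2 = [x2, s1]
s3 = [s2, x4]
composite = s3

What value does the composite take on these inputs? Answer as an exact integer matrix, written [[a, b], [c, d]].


[[26, 16], [16, -26]]


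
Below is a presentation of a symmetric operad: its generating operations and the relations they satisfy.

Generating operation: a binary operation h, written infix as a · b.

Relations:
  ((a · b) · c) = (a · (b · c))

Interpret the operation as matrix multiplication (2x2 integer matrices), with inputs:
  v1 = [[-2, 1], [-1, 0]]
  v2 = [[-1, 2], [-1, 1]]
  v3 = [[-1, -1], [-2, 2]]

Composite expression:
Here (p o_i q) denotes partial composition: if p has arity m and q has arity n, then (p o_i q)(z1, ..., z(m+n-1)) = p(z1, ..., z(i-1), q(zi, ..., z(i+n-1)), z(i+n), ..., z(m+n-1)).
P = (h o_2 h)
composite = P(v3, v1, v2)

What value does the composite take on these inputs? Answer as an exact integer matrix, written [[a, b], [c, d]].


[[-2, 5], [0, 2]]

(v1 · v2) = [[1, -3], [1, -2]]
(v3 · (v1 · v2)) = [[-2, 5], [0, 2]]


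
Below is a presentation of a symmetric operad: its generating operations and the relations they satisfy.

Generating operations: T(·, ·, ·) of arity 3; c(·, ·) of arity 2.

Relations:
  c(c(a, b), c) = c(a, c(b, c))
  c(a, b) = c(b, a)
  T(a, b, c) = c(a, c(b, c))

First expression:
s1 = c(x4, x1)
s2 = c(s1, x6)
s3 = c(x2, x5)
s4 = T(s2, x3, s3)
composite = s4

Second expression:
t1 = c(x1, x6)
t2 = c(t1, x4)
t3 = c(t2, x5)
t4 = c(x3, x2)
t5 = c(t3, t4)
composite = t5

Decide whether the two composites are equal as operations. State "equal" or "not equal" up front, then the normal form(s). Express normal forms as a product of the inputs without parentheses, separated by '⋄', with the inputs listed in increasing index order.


equal — both sides give x1 ⋄ x2 ⋄ x3 ⋄ x4 ⋄ x5 ⋄ x6

The first expression, normalized: x1 ⋄ x2 ⋄ x3 ⋄ x4 ⋄ x5 ⋄ x6
The second expression, normalized: x1 ⋄ x2 ⋄ x3 ⋄ x4 ⋄ x5 ⋄ x6
One common form — equal.
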